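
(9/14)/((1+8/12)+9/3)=27/196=0.14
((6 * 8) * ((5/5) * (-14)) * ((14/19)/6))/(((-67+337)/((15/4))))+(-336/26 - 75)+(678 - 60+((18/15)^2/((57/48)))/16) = 29399537/55575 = 529.01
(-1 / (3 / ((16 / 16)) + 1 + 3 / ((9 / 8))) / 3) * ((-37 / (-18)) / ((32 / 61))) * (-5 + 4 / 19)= 205387 / 218880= 0.94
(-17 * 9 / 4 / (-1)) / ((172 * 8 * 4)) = 153 / 22016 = 0.01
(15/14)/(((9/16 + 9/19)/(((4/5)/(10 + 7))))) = 608/12495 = 0.05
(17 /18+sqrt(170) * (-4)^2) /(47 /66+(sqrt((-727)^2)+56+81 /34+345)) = 3179 /3807264+561 * sqrt(170) /39659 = 0.19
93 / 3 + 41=72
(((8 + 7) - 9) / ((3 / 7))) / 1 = 14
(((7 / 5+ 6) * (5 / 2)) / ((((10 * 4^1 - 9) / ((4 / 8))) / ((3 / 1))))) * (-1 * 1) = -111 / 124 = -0.90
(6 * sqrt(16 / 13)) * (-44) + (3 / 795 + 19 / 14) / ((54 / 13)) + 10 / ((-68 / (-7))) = 171177 / 126140 - 1056 * sqrt(13) / 13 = -291.52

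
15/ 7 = 2.14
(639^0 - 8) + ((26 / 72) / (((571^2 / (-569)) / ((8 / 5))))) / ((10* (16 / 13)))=-8216329361 / 1173747600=-7.00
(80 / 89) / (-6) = -40 / 267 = -0.15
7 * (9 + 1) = 70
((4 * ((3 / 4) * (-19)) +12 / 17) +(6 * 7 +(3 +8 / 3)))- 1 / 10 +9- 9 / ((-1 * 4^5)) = 0.28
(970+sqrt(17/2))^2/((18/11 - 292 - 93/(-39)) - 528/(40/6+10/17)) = -49783468735/19087674 - 25661350 * sqrt(34)/9543837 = -2623.83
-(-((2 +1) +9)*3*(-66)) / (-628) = 594 / 157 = 3.78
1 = 1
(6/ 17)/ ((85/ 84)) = 504/ 1445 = 0.35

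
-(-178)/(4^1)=89/2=44.50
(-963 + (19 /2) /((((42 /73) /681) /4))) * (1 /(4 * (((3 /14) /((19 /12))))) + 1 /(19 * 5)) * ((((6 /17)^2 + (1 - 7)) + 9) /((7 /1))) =2475742931 /67830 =36499.23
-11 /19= -0.58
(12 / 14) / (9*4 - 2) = 3 / 119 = 0.03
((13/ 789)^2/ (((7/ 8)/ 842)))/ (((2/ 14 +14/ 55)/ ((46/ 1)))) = 2880111520/ 95245713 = 30.24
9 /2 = 4.50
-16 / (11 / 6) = -96 / 11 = -8.73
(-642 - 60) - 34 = -736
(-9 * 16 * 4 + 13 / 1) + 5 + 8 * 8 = -494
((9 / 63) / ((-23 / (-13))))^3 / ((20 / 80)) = 8788 / 4173281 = 0.00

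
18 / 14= 9 / 7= 1.29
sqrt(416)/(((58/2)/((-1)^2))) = 4*sqrt(26)/29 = 0.70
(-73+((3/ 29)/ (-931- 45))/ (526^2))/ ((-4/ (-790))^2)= -89194146739464875/ 31324150016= -2847456.25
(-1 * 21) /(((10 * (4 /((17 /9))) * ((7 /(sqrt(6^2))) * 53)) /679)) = -11543 /1060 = -10.89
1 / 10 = 0.10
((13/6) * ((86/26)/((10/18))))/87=43/290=0.15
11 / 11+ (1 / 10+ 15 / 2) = 43 / 5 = 8.60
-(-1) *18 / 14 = 9 / 7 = 1.29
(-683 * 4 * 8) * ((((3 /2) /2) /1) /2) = -8196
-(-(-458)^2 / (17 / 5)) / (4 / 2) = 524410 / 17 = 30847.65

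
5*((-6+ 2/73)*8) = -17440/73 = -238.90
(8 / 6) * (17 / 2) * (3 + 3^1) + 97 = 165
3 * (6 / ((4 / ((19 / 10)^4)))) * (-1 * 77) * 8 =-90312453 / 2500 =-36124.98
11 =11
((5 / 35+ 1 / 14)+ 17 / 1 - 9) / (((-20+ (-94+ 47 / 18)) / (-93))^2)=32226174 / 5628035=5.73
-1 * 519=-519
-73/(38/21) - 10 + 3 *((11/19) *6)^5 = 7264691383/4952198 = 1466.96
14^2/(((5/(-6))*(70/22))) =-1848/25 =-73.92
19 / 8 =2.38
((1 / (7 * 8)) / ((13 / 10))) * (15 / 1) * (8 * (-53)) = -7950 / 91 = -87.36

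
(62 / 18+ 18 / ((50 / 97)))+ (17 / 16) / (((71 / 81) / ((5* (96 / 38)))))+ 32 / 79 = 1296776297 / 23978475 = 54.08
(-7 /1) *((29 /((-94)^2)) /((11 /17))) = -3451 /97196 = -0.04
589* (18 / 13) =815.54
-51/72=-17/24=-0.71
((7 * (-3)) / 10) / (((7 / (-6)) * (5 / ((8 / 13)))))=0.22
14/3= 4.67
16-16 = 0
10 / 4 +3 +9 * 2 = 47 / 2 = 23.50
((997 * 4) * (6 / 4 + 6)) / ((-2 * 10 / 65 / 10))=-972075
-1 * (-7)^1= 7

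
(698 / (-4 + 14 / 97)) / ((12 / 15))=-169265 / 748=-226.29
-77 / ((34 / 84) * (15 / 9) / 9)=-87318 / 85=-1027.27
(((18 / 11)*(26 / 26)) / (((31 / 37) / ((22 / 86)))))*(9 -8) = 666 / 1333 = 0.50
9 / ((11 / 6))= 4.91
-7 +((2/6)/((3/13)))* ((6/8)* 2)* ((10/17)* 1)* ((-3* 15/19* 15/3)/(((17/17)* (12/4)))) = -3886/323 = -12.03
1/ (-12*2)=-0.04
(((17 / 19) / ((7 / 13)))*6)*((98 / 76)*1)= 4641 / 361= 12.86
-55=-55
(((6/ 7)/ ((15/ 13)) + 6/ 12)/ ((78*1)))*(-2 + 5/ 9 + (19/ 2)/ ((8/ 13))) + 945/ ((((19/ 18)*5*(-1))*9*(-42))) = 53369/ 76608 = 0.70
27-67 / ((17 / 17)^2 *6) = 95 / 6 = 15.83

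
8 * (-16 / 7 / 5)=-128 / 35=-3.66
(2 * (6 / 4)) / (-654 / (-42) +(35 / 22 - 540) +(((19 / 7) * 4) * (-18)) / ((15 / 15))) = -154 / 36871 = -0.00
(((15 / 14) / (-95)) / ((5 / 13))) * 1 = -39 / 1330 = -0.03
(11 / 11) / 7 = 1 / 7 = 0.14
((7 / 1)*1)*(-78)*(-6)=3276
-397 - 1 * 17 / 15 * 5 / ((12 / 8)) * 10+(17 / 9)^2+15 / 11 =-382993 / 891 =-429.85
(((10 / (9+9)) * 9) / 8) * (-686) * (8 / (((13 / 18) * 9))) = -527.69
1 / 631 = 0.00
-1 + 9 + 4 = 12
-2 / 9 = -0.22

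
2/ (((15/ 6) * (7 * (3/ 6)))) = 0.23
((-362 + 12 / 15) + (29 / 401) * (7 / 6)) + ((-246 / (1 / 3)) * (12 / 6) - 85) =-23123051 / 12030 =-1922.12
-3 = -3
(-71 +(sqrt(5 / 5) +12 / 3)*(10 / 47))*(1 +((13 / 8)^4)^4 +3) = -2190925227378903842455 / 13229323905400832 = -165611.28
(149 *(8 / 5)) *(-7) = -8344 / 5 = -1668.80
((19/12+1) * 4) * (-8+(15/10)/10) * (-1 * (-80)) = -19468/3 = -6489.33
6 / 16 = 3 / 8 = 0.38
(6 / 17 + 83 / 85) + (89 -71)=1643 / 85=19.33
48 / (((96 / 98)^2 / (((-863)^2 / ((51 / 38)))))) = 33975617011 / 1224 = 27757857.04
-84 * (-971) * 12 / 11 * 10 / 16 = 611730 / 11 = 55611.82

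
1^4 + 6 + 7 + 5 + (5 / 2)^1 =43 / 2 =21.50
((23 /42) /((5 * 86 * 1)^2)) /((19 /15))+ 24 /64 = 1844389 /4918340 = 0.38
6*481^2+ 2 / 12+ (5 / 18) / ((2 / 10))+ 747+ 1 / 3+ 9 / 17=212504059 / 153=1388915.42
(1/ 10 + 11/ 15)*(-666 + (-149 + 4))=-4055/ 6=-675.83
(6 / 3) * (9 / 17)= 18 / 17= 1.06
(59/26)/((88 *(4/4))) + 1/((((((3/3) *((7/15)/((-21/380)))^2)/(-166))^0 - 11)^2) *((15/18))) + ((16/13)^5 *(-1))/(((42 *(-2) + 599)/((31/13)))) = 270268269053/10937549194000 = 0.02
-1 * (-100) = 100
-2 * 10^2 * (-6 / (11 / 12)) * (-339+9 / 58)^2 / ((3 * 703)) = 463488490800 / 6503453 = 71268.06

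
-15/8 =-1.88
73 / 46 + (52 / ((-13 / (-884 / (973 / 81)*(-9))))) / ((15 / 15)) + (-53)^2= 7220027 / 44758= 161.31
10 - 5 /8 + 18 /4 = 111 /8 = 13.88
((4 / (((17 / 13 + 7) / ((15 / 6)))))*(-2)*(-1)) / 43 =65 / 1161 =0.06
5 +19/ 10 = 69/ 10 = 6.90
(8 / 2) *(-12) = -48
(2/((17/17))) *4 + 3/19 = 155/19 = 8.16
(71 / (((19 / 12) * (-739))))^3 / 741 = -0.00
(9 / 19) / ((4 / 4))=9 / 19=0.47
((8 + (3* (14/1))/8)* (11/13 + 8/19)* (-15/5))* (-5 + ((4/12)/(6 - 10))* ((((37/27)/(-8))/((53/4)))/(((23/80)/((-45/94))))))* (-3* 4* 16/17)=-12916182880/4539119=-2845.53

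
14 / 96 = 7 / 48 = 0.15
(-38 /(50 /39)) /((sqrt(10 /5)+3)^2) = -8151 /1225+4446* sqrt(2) /1225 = -1.52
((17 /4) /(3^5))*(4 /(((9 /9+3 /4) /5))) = 340 /1701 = 0.20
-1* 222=-222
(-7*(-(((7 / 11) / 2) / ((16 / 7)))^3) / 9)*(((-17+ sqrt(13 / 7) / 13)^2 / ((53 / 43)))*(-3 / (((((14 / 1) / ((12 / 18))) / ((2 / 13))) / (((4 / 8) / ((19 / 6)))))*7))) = -678822725 / 2783398785024+ 1755131*sqrt(91) / 5566797570048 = -0.00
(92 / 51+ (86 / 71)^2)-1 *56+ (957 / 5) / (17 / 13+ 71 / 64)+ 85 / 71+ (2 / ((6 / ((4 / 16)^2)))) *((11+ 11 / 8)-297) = 7188658792637 / 330886400640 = 21.73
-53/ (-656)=53/ 656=0.08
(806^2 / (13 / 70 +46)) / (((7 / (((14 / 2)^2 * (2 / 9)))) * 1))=636643280 / 29097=21880.03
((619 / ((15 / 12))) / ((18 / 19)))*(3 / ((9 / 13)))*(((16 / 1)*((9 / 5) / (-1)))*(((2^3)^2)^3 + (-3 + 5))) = -427523076032 / 25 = -17100923041.28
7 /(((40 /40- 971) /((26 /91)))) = -1 /485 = -0.00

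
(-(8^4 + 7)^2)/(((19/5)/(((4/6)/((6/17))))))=-1430941765/171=-8368080.50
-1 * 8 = -8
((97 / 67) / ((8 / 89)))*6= 25899 / 268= 96.64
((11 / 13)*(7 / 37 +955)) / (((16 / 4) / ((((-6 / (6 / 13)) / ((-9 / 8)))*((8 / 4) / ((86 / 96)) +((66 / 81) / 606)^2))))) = 5212.82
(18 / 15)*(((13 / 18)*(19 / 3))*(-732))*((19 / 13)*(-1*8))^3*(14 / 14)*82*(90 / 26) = 4005062504448 / 2197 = 1822968823.14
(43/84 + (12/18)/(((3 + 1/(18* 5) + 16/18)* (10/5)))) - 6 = -5.40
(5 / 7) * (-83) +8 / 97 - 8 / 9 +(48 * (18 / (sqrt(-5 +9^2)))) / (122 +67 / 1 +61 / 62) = -367223 / 6111 +26784 * sqrt(19) / 223801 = -59.57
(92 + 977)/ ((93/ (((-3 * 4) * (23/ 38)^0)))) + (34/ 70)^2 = -5229141/ 37975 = -137.70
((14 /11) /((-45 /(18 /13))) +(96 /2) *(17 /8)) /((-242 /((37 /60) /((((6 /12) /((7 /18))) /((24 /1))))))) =-18881618 /3893175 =-4.85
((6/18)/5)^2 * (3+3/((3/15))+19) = 0.16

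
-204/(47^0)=-204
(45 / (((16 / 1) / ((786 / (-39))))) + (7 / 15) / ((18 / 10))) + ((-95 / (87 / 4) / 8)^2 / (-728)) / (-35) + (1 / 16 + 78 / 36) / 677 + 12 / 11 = -190715095053025 / 3446914607136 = -55.33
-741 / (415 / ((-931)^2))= -642269901 / 415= -1547638.32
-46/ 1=-46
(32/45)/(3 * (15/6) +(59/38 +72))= 152/17325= 0.01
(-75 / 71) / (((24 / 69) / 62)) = -53475 / 284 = -188.29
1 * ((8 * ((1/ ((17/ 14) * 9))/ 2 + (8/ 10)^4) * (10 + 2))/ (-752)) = -87086/ 1498125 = -0.06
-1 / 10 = -0.10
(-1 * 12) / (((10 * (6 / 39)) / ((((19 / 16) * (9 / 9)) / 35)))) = -741 / 2800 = -0.26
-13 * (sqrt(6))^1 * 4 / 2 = -26 * sqrt(6) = -63.69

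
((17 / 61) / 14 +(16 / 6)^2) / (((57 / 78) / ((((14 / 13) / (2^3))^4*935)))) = 17577520345 / 5866728192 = 3.00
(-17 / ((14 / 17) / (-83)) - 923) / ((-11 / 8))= -44260 / 77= -574.81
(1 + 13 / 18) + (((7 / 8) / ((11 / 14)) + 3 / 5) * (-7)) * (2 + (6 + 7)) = -70571 / 396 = -178.21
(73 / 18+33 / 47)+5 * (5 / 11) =65425 / 9306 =7.03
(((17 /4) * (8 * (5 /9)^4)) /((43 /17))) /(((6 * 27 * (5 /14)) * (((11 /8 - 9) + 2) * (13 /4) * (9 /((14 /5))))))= -9063040 /24063117039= -0.00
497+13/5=2498/5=499.60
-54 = -54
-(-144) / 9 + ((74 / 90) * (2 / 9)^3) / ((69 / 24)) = 12074608 / 754515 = 16.00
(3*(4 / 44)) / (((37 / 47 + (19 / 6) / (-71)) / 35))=2102310 / 163559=12.85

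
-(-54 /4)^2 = -182.25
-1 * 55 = -55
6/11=0.55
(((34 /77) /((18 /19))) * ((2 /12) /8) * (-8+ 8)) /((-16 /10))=0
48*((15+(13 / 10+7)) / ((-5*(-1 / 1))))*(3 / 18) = 932 / 25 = 37.28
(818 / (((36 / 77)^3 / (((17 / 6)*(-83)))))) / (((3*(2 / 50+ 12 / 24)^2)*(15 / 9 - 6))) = 164665461104375 / 331619184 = 496549.87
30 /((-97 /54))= -1620 /97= -16.70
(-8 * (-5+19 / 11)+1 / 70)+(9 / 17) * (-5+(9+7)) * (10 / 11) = 412207 / 13090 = 31.49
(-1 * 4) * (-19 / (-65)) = -76 / 65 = -1.17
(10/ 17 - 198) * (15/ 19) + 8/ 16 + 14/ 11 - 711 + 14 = -6047765/ 7106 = -851.08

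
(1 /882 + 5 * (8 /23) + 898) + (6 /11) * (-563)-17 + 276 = 190042147 /223146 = 851.65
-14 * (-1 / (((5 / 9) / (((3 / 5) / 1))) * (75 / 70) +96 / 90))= 8820 / 1297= 6.80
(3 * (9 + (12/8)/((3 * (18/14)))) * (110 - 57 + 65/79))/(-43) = -359294/10191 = -35.26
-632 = -632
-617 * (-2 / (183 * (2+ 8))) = 617 / 915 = 0.67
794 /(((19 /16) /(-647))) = -8219488 /19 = -432604.63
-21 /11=-1.91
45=45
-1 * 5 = -5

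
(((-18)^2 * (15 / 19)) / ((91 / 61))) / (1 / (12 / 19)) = 3557520 / 32851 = 108.29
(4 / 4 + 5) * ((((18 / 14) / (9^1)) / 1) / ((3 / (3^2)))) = 18 / 7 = 2.57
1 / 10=0.10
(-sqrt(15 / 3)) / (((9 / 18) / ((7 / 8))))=-7 * sqrt(5) / 4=-3.91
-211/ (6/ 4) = -422/ 3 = -140.67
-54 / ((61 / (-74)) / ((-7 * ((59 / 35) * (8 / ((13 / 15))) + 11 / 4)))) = -6658335 / 793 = -8396.39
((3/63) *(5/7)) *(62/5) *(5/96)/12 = 0.00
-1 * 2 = -2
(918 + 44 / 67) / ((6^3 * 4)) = 30775 / 28944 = 1.06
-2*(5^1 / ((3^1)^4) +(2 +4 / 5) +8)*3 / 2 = -4399 / 135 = -32.59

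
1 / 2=0.50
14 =14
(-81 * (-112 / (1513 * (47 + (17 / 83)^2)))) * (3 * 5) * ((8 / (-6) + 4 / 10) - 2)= -5456088 / 972859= -5.61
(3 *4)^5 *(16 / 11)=361937.45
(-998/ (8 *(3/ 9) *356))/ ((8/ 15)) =-22455/ 11392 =-1.97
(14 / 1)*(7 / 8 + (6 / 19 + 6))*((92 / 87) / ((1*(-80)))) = -175973 / 132240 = -1.33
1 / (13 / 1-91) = -1 / 78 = -0.01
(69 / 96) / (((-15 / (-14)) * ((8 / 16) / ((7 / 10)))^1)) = 1127 / 1200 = 0.94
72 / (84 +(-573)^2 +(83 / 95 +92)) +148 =256599968 / 1733781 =148.00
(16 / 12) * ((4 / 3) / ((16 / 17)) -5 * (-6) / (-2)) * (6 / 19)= -326 / 57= -5.72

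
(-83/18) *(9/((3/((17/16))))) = -1411/96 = -14.70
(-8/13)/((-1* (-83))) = -8/1079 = -0.01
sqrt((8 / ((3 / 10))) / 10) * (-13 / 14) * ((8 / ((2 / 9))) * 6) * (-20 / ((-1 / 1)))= -18720 * sqrt(6) / 7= -6550.64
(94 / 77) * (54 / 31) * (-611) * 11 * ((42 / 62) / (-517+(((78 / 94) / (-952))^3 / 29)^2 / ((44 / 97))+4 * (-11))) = 920916668802456313586141132786252120064 / 53360821181053878508414916655484118789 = 17.26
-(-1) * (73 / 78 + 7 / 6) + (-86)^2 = 288526 / 39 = 7398.10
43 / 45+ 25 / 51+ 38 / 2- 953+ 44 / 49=-34923136 / 37485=-931.66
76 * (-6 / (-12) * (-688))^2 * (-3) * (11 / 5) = -296786688 / 5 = -59357337.60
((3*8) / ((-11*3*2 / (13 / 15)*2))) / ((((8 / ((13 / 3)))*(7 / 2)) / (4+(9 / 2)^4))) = -223925 / 22176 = -10.10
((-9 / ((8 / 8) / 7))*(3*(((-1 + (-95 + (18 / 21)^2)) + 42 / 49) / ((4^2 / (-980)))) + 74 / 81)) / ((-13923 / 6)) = 2810443 / 5967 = 471.00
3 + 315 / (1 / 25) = 7878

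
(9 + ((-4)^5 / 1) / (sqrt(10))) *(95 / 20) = 171 / 4 - 2432 *sqrt(10) / 5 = -1495.38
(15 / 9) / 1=5 / 3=1.67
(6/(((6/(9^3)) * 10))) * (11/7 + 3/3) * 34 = 223074/35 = 6373.54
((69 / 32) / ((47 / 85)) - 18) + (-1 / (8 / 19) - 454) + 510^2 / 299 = 179619495 / 449696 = 399.42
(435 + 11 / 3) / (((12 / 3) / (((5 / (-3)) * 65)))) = -106925 / 9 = -11880.56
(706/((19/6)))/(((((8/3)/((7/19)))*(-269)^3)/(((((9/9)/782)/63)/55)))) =-353/604454312100980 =-0.00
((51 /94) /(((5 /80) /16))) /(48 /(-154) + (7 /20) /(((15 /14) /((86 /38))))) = 1432569600 /4410433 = 324.81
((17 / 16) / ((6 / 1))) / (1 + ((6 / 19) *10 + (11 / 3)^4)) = 8721 / 9106496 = 0.00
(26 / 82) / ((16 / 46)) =299 / 328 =0.91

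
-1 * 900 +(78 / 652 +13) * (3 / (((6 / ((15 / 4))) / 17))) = -1256565 / 2608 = -481.81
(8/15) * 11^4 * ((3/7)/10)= 58564/175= 334.65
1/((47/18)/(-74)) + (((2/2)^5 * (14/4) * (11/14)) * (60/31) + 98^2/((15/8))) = 111441169/21855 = 5099.12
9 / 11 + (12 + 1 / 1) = 152 / 11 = 13.82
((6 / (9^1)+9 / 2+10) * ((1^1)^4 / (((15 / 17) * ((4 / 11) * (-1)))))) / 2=-17017 / 720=-23.63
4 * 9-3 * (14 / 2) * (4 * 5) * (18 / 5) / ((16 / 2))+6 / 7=-1065 / 7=-152.14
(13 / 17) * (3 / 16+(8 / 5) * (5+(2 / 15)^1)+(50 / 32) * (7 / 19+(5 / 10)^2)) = 11105653 / 1550400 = 7.16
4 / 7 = 0.57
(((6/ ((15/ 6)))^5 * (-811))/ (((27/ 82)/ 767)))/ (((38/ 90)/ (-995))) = 841914758191104/ 2375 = 354490424501.52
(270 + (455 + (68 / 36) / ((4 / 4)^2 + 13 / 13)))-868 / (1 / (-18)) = 294299 / 18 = 16349.94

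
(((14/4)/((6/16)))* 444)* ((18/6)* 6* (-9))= -671328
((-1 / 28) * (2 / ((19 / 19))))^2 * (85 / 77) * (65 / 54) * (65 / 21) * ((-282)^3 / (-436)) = 37285434875 / 34545588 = 1079.31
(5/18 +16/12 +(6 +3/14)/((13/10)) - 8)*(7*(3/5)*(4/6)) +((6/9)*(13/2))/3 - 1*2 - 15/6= -1769/234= -7.56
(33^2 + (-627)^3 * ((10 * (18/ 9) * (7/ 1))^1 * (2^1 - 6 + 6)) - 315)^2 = 4763446566535596849156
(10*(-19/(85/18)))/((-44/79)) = 13509/187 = 72.24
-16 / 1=-16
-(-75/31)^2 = -5625/961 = -5.85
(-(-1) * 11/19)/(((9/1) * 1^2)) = 11/171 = 0.06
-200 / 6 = -100 / 3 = -33.33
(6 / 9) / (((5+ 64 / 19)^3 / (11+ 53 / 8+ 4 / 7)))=6989321 / 337653036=0.02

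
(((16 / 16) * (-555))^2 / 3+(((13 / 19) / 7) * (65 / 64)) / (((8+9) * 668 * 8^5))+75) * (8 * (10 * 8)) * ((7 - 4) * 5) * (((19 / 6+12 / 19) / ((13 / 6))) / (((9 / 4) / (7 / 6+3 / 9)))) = 3523032660364501947125 / 3056074391552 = 1152796761.13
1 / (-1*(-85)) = 1 / 85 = 0.01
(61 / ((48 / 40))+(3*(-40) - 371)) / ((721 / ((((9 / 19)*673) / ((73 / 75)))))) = -21048075 / 105266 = -199.95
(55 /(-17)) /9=-55 /153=-0.36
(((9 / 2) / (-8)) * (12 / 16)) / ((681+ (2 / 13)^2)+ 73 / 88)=-50193 / 81124168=-0.00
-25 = -25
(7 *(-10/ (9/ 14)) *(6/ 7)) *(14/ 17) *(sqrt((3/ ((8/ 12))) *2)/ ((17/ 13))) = -50960/ 289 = -176.33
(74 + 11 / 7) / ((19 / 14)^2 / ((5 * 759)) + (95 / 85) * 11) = 955596180 / 155464517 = 6.15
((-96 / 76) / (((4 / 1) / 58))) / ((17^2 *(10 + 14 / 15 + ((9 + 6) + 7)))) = -2610 / 1356277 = -0.00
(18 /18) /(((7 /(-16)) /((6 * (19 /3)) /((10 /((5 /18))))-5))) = 568 /63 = 9.02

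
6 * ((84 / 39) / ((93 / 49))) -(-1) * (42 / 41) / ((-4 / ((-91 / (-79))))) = 6.51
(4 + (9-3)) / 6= 5 / 3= 1.67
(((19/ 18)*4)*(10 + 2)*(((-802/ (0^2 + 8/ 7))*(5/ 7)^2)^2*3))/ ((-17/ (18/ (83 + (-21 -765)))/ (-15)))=-13567584375/ 30821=-440205.85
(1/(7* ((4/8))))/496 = 1/1736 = 0.00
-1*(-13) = 13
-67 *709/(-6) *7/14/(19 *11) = 47503/2508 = 18.94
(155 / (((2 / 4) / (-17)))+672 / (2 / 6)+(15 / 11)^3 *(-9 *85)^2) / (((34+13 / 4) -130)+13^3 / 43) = -338978167772 / 9536615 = -35544.91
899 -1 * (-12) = 911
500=500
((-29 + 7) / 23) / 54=-11 / 621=-0.02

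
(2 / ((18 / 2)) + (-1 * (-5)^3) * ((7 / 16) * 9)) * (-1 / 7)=-70907 / 1008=-70.34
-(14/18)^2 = -49/81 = -0.60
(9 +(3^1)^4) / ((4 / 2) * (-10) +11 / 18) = -1620 / 349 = -4.64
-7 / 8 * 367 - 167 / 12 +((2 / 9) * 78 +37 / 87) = -220829 / 696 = -317.28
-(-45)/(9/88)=440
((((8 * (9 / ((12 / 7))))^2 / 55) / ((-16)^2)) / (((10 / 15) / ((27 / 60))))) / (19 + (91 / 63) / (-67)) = 7179921 / 1611315200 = 0.00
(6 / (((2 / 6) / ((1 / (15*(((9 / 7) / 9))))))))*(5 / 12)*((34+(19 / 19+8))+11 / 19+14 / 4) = 12523 / 76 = 164.78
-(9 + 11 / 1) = -20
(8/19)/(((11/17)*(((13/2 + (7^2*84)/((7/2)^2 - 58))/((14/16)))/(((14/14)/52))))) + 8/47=26019659/152983402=0.17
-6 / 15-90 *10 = -4502 / 5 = -900.40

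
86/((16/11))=473/8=59.12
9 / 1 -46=-37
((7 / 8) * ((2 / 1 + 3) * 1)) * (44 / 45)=77 / 18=4.28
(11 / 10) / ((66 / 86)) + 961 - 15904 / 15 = -587 / 6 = -97.83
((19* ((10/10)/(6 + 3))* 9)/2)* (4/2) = 19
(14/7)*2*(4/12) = 4/3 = 1.33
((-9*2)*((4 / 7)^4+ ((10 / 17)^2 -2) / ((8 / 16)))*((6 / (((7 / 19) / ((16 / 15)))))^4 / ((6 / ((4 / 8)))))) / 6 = 75888438912483328 / 1041267180625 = 72880.85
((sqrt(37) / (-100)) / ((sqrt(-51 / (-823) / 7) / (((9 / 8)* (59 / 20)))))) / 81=-59* sqrt(10871007) / 7344000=-0.03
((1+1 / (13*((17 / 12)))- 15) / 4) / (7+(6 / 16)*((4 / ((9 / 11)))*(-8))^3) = 0.00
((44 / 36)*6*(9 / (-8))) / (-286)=3 / 104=0.03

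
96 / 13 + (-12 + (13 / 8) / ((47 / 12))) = -5133 / 1222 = -4.20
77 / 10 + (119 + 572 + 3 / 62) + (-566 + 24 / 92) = 474178 / 3565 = 133.01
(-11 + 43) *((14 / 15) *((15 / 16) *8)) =224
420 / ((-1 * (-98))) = 30 / 7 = 4.29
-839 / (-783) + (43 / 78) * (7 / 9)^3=2194655 / 1648998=1.33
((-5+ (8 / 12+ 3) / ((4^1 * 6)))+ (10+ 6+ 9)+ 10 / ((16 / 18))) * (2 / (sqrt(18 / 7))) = 39.17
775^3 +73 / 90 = 41893593823 / 90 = 465484375.81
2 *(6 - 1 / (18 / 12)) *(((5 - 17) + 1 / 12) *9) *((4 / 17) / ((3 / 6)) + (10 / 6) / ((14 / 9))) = -209924 / 119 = -1764.07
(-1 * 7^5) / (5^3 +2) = -16807 / 127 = -132.34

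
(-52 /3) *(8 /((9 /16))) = -6656 /27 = -246.52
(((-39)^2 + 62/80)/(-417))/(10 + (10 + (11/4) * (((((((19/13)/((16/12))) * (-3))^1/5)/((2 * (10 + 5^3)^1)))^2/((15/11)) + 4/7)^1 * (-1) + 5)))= -12961870740000/114293068898387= -0.11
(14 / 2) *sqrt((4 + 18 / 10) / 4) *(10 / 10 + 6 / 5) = 77 *sqrt(145) / 50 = 18.54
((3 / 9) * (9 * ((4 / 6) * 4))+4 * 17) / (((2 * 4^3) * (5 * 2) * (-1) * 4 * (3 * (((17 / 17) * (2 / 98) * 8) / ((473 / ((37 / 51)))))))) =-7486171 / 378880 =-19.76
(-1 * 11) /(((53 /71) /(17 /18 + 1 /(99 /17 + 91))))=-5523232 /392571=-14.07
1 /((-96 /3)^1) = -1 /32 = -0.03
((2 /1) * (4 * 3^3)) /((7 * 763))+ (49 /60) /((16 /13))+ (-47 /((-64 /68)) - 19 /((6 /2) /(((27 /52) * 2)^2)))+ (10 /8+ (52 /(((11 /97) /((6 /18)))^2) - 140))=111458097516599 /314548153920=354.34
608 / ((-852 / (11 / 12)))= -418 / 639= -0.65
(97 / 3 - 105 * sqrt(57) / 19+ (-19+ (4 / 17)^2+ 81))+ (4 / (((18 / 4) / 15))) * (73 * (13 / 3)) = 11215945 / 2601 - 105 * sqrt(57) / 19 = 4270.44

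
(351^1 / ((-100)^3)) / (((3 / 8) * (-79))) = 117 / 9875000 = 0.00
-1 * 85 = -85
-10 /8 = -5 /4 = -1.25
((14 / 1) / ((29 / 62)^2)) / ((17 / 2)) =107632 / 14297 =7.53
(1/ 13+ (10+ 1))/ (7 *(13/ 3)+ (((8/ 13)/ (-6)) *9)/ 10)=2160/ 5897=0.37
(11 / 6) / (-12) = -11 / 72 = -0.15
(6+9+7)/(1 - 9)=-11/4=-2.75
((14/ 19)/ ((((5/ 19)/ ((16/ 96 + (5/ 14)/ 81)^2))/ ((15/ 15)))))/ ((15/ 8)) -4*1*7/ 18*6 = -31998356/ 3444525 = -9.29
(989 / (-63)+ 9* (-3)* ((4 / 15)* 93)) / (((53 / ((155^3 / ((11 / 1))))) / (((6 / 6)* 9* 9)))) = -27301217175 / 77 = -354561262.01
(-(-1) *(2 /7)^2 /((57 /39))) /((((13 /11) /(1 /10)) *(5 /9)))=198 /23275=0.01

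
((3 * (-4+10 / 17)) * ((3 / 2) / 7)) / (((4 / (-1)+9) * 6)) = -87 / 1190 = -0.07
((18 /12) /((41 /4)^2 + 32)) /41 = 8 /29971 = 0.00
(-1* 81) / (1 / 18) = -1458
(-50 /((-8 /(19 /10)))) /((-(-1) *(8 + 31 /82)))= 3895 /2748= 1.42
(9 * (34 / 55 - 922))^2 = 208012615056 / 3025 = 68764500.84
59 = 59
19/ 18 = 1.06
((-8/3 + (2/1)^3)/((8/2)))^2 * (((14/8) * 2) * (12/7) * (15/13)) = 160/13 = 12.31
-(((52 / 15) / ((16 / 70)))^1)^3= -753571 / 216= -3488.75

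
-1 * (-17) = 17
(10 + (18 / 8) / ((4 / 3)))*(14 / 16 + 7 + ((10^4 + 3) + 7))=14986741 / 128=117083.91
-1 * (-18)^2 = -324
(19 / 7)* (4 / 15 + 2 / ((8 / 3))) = 1159 / 420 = 2.76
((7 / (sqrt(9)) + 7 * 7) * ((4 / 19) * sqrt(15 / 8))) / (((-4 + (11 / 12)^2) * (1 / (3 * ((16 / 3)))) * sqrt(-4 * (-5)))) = -8448 * sqrt(6) / 1235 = -16.76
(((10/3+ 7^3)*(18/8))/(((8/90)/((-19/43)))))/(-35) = 110.67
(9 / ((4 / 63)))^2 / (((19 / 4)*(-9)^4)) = 49 / 76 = 0.64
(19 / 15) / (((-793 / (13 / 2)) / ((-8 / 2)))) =38 / 915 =0.04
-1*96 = -96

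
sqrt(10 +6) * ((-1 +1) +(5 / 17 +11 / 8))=227 / 34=6.68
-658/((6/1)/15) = -1645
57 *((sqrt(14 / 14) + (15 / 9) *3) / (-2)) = -171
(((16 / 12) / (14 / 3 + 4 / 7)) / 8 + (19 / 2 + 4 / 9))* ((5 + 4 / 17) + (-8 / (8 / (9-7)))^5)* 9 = -1797523 / 748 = -2403.11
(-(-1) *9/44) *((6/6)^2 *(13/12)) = 39/176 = 0.22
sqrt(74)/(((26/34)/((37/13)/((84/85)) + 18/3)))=164849 * sqrt(74)/14196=99.89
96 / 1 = 96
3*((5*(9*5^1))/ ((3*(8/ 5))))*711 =799875/ 8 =99984.38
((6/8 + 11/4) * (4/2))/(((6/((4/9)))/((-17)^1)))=-238/27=-8.81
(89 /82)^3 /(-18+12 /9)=-2114907 /27568400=-0.08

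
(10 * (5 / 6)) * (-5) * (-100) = 12500 / 3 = 4166.67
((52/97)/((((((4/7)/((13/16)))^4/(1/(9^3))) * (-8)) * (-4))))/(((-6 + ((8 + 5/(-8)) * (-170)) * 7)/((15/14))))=-636767495/55567861338341376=-0.00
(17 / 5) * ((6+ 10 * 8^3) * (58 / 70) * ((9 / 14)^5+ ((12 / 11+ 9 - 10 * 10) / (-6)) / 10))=16394111605961 / 705894000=23224.61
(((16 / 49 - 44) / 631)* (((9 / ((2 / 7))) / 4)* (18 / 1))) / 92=-43335 / 406364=-0.11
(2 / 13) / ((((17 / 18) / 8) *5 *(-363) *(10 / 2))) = -0.00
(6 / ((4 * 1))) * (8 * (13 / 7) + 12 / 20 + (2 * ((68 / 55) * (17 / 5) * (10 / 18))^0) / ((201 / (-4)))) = 108461 / 4690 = 23.13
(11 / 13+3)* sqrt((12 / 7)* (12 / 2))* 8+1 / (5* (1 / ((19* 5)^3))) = 2400* sqrt(14) / 91+171475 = 171573.68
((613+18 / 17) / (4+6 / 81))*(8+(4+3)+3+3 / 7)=3305367 / 1190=2777.62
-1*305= -305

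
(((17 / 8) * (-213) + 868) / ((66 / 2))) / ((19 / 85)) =282455 / 5016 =56.31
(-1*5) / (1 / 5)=-25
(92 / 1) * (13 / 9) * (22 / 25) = 116.94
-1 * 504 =-504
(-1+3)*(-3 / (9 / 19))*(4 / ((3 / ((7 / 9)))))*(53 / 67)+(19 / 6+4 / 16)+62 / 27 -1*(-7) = 2.32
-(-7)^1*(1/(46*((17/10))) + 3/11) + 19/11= 16025/4301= 3.73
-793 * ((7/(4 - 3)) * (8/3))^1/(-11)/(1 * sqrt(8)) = 475.78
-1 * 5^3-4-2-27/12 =-533/4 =-133.25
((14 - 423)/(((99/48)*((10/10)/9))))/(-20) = 4908/55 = 89.24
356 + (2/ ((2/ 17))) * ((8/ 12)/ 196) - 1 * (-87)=130259/ 294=443.06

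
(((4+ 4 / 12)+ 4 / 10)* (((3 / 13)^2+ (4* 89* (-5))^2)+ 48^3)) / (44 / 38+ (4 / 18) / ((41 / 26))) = 11949776.29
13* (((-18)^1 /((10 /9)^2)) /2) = -9477 /100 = -94.77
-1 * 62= -62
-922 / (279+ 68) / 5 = -922 / 1735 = -0.53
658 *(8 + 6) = 9212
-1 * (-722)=722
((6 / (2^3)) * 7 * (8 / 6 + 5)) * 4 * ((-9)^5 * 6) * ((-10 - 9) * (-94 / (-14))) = 6011306298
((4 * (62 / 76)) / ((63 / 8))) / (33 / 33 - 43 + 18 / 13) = -403 / 39501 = -0.01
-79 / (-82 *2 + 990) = -79 / 826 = -0.10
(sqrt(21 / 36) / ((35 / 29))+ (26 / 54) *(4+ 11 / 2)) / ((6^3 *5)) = 0.00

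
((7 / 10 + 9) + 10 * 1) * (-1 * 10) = -197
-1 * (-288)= 288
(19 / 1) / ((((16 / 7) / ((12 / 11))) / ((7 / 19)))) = 3.34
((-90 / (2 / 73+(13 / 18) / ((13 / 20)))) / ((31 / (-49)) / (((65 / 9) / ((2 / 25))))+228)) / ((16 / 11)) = -784704375 / 3291914816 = -0.24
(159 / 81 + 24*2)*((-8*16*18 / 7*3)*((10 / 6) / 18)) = -863360 / 189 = -4568.04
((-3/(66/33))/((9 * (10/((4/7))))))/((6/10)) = -1/63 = -0.02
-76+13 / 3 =-215 / 3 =-71.67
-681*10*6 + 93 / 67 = -2737527 / 67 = -40858.61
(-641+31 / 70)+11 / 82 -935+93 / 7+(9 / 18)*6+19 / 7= -2233467 / 1435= -1556.42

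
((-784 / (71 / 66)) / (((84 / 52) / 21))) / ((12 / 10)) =-560560 / 71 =-7895.21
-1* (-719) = 719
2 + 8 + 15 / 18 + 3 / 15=331 / 30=11.03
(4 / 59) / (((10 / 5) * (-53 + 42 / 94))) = -47 / 72865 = -0.00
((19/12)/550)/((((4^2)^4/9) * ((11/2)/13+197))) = 247/123345305600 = 0.00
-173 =-173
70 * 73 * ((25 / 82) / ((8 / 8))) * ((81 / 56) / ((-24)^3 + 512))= -739125 / 4366336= -0.17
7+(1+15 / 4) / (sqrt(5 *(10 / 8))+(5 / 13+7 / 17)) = 24597 / 2914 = 8.44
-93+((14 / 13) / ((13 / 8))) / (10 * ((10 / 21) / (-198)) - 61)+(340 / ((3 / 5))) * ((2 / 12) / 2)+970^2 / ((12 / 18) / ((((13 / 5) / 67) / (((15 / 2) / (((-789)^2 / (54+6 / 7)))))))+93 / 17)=58268708112888180927976 / 339580117859776209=171590.46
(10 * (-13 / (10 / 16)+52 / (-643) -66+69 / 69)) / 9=-552214 / 5787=-95.42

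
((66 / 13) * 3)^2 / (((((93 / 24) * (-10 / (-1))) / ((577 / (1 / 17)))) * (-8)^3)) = -96138009 / 838240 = -114.69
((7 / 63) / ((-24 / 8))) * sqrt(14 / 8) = -sqrt(7) / 54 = -0.05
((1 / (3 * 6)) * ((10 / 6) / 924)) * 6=5 / 8316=0.00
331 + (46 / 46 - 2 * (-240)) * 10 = 5141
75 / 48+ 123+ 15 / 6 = 2033 / 16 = 127.06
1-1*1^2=0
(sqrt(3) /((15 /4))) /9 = 4 * sqrt(3) /135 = 0.05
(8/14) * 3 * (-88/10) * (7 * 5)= -528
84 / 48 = 7 / 4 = 1.75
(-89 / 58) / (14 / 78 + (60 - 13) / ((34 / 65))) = -0.02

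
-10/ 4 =-5/ 2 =-2.50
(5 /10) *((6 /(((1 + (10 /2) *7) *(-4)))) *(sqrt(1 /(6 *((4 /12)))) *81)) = -27 *sqrt(2) /32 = -1.19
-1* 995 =-995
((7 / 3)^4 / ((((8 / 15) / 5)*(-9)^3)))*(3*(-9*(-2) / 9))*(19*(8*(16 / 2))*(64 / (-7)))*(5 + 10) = 834176000 / 2187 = 381424.78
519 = 519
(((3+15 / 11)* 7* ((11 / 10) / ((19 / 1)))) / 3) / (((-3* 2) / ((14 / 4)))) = -98 / 285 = -0.34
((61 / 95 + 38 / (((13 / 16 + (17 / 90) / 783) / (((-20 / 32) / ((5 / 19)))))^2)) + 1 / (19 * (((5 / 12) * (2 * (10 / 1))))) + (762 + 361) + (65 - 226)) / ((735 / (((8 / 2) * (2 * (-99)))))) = -33885752817661033872 / 24431650249976375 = -1386.96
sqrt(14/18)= sqrt(7)/3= 0.88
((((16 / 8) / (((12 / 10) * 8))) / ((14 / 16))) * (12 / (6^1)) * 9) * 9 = 270 / 7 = 38.57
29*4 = 116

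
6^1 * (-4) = -24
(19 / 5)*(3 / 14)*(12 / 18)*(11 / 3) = 209 / 105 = 1.99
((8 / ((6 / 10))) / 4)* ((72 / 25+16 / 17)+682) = 194316 / 85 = 2286.07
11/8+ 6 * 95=4571/8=571.38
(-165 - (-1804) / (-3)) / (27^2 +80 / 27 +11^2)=-20691 / 23030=-0.90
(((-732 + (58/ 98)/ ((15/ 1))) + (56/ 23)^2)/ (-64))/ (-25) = -282292279/ 622104000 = -0.45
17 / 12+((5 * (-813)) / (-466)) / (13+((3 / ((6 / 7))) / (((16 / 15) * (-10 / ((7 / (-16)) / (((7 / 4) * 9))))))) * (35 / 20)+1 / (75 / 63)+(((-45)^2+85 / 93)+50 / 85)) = 328089066932239 / 230895469996404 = 1.42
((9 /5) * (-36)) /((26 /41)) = -6642 /65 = -102.18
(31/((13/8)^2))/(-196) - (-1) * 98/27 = 798146/223587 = 3.57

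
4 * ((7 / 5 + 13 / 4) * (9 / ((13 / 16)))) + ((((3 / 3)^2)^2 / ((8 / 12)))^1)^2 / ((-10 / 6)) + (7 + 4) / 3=162511 / 780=208.35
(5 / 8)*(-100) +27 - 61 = -193 / 2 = -96.50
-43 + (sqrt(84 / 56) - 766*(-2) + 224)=sqrt(6) / 2 + 1713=1714.22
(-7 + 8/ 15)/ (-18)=97/ 270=0.36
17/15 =1.13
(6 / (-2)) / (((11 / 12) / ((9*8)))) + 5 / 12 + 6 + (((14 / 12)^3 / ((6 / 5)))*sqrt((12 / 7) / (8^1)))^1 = -30257 / 132 + 245*sqrt(42) / 2592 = -228.61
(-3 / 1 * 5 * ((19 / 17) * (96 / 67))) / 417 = -9120 / 158321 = -0.06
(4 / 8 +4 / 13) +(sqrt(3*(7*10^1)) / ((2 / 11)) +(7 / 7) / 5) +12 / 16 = 81.46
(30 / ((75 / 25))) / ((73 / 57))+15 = 1665 / 73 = 22.81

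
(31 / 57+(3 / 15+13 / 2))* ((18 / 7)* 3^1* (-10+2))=-297288 / 665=-447.05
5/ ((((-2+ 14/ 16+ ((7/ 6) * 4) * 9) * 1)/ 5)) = 200/ 327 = 0.61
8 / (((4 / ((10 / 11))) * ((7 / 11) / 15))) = 300 / 7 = 42.86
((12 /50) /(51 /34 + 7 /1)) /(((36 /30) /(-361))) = -722 /85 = -8.49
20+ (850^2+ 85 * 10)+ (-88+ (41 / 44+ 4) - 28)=31823393 / 44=723258.93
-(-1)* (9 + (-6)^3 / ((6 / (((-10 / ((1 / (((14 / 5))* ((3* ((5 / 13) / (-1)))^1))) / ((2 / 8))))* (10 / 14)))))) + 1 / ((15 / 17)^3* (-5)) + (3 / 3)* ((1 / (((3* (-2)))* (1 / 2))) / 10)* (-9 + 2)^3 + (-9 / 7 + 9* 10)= -303549541 / 3071250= -98.84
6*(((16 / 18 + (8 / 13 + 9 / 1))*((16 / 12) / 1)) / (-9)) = -9832 / 1053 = -9.34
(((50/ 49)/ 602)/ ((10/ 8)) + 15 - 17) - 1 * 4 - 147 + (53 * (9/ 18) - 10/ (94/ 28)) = -179508199/ 1386406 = -129.48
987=987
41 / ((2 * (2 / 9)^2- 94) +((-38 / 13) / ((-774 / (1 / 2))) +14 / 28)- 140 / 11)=-20420829 / 52858379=-0.39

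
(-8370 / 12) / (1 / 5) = -6975 / 2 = -3487.50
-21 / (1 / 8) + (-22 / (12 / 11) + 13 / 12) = -2245 / 12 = -187.08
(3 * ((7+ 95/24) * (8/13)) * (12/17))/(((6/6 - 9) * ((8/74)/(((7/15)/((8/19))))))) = -1294223/70720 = -18.30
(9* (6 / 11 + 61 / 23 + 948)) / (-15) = -721959 / 1265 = -570.72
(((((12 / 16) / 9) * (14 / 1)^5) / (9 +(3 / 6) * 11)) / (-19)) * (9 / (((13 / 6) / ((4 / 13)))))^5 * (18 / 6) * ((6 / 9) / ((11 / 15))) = -1264383845723013120 / 835560319096789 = -1513.22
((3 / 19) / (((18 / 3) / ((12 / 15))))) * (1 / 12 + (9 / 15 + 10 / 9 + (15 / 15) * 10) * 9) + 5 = 20579 / 2850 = 7.22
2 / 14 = 1 / 7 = 0.14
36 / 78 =6 / 13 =0.46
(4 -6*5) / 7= -26 / 7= -3.71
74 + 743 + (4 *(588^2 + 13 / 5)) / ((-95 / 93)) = -1353053.90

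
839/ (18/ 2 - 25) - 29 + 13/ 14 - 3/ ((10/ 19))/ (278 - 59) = -3292269/ 40880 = -80.53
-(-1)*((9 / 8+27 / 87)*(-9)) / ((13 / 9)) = -26973 / 3016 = -8.94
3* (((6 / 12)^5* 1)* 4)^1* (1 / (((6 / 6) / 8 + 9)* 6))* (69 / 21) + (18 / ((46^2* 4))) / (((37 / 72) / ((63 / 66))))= 2910590 / 110019833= 0.03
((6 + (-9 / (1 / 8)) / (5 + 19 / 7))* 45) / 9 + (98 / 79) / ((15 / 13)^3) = -4228444 / 266625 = -15.86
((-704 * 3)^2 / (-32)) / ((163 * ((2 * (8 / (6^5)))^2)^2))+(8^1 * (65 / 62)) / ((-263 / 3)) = -63401622032493525156 / 1328939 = -47708451653908.51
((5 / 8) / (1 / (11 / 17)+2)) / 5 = 11 / 312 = 0.04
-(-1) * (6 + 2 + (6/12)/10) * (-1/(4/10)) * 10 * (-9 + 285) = -55545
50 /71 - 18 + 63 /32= -34823 /2272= -15.33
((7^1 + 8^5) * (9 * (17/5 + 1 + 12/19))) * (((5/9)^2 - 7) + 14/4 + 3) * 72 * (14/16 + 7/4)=-53678205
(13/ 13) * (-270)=-270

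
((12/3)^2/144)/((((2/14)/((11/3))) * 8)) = 77/216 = 0.36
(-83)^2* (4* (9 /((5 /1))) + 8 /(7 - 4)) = 1019572 /15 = 67971.47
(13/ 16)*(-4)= -13/ 4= -3.25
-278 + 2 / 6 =-277.67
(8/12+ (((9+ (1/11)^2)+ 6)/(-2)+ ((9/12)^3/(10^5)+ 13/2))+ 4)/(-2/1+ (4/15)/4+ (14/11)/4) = -2.27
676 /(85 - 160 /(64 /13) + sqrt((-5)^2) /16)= 64 /5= 12.80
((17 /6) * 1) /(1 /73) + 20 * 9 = 2321 /6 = 386.83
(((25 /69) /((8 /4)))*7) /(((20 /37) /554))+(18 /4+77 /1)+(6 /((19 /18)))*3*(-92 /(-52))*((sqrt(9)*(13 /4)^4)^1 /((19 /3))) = 4743623015 /1594176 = 2975.60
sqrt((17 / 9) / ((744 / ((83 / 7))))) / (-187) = -sqrt(1837122) / 1460844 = -0.00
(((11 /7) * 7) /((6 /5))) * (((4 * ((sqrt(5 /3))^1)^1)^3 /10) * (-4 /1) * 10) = -35200 * sqrt(15) /27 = -5049.22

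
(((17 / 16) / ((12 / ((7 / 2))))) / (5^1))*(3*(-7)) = -833 / 640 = -1.30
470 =470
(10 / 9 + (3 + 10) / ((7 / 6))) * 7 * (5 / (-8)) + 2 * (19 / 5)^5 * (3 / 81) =857521 / 168750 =5.08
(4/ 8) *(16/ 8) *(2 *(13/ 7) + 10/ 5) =40/ 7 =5.71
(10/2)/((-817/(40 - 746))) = 3530/817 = 4.32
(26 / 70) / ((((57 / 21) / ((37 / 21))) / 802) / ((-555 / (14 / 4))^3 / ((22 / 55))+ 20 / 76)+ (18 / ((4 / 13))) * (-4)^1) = -5012010530992634 / 3157566634527959703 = -0.00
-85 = -85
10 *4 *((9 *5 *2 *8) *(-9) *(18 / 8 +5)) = -1879200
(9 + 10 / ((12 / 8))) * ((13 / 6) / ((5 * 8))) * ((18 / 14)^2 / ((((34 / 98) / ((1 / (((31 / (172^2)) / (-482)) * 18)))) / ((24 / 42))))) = -1089068396 / 18445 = -59044.10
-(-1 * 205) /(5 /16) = 656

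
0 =0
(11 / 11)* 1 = 1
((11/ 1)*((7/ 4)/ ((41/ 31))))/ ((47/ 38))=45353/ 3854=11.77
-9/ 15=-3/ 5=-0.60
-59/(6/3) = -59/2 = -29.50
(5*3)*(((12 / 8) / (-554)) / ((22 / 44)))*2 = -45 / 277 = -0.16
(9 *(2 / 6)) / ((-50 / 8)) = -12 / 25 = -0.48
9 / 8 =1.12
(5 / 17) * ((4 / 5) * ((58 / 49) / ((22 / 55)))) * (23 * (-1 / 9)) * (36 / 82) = -26680 / 34153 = -0.78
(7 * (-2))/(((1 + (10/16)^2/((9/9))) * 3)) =-896/267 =-3.36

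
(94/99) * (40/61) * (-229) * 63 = -8982.53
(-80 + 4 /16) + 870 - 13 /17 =53685 /68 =789.49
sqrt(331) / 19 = 0.96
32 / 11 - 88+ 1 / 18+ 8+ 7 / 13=-196903 / 2574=-76.50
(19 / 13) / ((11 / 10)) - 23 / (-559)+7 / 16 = 177811 / 98384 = 1.81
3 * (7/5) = 21/5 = 4.20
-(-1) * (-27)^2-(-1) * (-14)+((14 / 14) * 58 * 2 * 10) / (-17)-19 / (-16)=176243 / 272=647.95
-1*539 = -539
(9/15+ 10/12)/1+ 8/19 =1057/570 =1.85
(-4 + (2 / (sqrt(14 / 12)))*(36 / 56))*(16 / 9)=-64 / 9 + 16*sqrt(42) / 49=-4.99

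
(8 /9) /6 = 4 /27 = 0.15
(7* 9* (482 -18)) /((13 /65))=146160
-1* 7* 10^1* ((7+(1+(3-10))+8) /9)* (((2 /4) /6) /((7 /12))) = -10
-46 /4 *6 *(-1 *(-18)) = -1242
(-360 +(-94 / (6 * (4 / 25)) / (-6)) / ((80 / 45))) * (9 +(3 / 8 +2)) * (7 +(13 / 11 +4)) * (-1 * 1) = 273785785 / 5632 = 48612.53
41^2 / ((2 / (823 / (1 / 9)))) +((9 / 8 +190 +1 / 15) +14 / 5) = 747093299 / 120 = 6225777.49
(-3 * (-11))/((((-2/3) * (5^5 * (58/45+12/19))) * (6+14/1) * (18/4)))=-1881/20525000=-0.00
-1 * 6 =-6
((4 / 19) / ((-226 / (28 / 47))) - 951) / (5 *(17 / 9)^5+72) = -5666608646235 / 1145399189017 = -4.95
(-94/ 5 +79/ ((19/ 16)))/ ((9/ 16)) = 72544/ 855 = 84.85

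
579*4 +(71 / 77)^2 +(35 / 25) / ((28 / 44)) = 68748244 / 29645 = 2319.05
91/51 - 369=-18728/51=-367.22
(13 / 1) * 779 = 10127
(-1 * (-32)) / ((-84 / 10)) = -80 / 21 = -3.81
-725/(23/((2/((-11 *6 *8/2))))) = 725/3036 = 0.24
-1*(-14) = 14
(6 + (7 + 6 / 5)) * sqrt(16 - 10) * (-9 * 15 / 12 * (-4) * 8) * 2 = 10224 * sqrt(6) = 25043.58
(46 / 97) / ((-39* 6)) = -23 / 11349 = -0.00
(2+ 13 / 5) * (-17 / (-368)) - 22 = -1743 / 80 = -21.79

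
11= 11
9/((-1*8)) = -9/8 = -1.12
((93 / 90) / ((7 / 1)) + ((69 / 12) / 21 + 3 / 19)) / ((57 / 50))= 7705 / 15162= 0.51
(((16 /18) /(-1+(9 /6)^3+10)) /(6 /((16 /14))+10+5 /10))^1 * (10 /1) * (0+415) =1062400 /56133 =18.93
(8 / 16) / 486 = 1 / 972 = 0.00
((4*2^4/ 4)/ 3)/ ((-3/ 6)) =-32/ 3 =-10.67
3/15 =1/5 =0.20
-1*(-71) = 71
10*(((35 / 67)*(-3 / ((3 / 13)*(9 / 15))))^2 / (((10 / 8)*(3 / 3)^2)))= 41405000 / 40401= 1024.85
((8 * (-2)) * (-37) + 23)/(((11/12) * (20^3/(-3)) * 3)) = -369/4400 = -0.08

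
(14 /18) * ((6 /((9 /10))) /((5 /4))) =112 /27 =4.15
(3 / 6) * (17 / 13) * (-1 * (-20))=170 / 13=13.08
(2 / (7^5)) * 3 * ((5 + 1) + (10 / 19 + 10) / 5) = 132 / 45619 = 0.00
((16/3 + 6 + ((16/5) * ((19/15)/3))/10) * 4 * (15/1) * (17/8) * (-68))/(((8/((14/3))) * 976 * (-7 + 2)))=13050373/1098000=11.89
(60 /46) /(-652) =-15 /7498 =-0.00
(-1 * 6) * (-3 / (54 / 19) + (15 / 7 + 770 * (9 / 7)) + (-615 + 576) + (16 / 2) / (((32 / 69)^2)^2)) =-9289923791 / 1376256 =-6750.14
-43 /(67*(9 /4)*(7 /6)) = -344 /1407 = -0.24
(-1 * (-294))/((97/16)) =4704/97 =48.49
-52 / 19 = -2.74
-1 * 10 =-10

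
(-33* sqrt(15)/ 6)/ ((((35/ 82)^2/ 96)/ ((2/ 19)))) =-7100544* sqrt(15)/ 23275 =-1181.54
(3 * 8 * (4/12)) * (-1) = -8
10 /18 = 5 /9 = 0.56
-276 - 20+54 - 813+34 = -1021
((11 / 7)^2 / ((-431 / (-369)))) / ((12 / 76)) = 282777 / 21119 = 13.39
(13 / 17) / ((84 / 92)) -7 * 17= -42184 / 357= -118.16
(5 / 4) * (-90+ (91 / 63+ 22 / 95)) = -75517 / 684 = -110.40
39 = 39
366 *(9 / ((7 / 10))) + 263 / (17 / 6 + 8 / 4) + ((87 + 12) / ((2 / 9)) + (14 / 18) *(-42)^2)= 2670517 / 406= 6577.63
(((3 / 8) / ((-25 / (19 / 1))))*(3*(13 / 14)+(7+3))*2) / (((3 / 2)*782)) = -0.01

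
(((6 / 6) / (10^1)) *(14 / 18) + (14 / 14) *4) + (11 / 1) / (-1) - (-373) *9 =301507 / 90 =3350.08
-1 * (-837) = 837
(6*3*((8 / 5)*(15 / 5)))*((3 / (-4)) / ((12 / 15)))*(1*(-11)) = 891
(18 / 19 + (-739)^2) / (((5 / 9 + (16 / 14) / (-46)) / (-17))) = -255599816661 / 14611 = -17493656.61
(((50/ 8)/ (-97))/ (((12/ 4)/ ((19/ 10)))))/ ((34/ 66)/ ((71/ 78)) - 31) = 3905/ 2912328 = 0.00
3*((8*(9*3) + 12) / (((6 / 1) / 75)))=8550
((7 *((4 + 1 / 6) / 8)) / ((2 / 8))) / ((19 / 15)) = 875 / 76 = 11.51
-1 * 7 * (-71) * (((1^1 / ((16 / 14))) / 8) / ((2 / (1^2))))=3479 / 128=27.18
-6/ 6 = -1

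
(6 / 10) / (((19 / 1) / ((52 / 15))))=52 / 475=0.11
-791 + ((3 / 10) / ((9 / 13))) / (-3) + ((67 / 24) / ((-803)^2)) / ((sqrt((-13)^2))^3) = -403477601973871 / 509992334280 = -791.14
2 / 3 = 0.67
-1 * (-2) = 2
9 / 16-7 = -103 / 16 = -6.44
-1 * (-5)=5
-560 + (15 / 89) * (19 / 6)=-99585 / 178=-559.47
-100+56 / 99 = -9844 / 99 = -99.43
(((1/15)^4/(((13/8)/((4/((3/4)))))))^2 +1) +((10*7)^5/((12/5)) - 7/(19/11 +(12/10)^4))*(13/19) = 132476726103164004721442968/276484556049609375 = 479146929.56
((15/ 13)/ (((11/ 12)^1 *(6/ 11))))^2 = 900/ 169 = 5.33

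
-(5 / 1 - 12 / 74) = -179 / 37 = -4.84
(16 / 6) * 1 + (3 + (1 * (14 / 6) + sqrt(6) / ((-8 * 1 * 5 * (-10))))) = sqrt(6) / 400 + 8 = 8.01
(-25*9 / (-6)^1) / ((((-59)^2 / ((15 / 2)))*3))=0.03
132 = 132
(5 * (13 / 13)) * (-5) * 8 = -200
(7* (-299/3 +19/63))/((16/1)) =-1565/36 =-43.47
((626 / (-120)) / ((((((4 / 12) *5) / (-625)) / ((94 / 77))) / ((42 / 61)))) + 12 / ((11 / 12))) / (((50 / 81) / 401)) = 1076673.99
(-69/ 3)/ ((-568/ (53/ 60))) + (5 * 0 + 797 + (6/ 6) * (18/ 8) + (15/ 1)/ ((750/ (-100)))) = 27171499/ 34080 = 797.29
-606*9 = -5454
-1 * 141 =-141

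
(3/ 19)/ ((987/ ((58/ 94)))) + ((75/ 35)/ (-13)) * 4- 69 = -266053792/ 3819361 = -69.66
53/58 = 0.91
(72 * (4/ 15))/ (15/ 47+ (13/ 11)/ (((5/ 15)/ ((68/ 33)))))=545952/ 216815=2.52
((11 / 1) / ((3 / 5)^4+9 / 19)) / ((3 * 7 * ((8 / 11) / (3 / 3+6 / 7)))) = 18679375 / 8424864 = 2.22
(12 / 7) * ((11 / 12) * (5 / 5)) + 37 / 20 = 479 / 140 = 3.42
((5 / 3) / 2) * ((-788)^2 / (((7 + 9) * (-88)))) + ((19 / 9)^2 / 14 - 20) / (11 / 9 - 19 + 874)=-15701745121 / 42722064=-367.53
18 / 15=6 / 5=1.20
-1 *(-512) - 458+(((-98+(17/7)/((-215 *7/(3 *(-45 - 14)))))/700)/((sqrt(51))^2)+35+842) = 350147605079/376099500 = 931.00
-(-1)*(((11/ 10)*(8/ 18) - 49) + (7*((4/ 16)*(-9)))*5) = -127.26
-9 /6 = -3 /2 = -1.50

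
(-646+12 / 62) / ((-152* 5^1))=1001 / 1178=0.85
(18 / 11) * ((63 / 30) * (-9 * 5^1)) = -1701 / 11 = -154.64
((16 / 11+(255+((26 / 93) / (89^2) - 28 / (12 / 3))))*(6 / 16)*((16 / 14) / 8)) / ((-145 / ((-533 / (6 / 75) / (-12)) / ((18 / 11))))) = -2693483677235 / 86135361984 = -31.27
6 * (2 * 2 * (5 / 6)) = 20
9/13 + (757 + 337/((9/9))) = 14231/13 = 1094.69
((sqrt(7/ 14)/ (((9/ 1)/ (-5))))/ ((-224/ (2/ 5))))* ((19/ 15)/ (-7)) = -19* sqrt(2)/ 211680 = -0.00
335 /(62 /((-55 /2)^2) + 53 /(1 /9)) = 1013375 /1443173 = 0.70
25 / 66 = 0.38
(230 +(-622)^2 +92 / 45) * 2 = 34840444 / 45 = 774232.09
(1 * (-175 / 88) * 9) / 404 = -1575 / 35552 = -0.04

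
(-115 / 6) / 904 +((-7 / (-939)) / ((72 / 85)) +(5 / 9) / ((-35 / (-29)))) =47907253 / 106955856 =0.45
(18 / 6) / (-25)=-0.12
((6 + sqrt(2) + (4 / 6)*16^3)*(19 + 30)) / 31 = 49*sqrt(2) / 31 + 402290 / 93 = 4327.93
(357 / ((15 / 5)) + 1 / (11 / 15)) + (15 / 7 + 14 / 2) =9972 / 77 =129.51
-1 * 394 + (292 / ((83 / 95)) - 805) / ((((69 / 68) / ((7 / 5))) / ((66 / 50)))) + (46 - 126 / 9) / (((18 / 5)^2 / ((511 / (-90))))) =-8805161842 / 6958305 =-1265.42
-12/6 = -2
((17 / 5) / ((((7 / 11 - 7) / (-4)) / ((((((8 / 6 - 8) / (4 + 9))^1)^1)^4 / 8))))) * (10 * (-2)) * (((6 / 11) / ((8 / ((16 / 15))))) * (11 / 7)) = -4787200 / 113358609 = -0.04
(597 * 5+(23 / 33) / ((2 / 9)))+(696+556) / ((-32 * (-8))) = 2107091 / 704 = 2993.03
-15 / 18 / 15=-1 / 18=-0.06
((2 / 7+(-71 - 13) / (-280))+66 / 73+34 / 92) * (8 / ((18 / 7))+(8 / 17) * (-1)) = 44143868 / 8991045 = 4.91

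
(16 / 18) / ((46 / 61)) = 244 / 207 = 1.18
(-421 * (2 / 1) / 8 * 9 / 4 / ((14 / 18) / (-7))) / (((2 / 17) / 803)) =465512751 / 32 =14547273.47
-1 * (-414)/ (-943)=-18/ 41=-0.44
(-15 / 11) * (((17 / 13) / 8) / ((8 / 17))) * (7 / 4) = -0.83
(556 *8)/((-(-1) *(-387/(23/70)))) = -51152/13545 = -3.78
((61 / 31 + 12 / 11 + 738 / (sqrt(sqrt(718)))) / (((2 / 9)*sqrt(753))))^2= 27*(374437 + 125829*718^(3 / 4))^2 / 15046357207244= 570.32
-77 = -77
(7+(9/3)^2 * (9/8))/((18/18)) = 137/8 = 17.12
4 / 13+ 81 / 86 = 1397 / 1118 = 1.25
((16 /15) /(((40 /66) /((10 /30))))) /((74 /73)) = 1606 /2775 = 0.58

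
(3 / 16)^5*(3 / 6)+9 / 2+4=8.50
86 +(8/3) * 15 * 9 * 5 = 1886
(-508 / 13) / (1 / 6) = -3048 / 13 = -234.46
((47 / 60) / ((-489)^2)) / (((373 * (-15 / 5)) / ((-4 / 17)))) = 47 / 68231981745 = 0.00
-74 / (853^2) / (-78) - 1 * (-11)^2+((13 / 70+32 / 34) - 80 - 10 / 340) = -3375187495427 / 16884166845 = -199.90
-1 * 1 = -1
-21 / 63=-1 / 3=-0.33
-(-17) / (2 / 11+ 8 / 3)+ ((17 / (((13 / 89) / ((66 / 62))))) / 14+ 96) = 14692974 / 132587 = 110.82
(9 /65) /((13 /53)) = 477 /845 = 0.56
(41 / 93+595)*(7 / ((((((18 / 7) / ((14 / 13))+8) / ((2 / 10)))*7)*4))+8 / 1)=4766.39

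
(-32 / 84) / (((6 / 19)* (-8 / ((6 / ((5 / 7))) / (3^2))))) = 19 / 135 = 0.14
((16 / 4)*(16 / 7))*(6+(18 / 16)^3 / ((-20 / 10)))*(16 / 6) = 1805 / 14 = 128.93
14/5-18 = -76/5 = -15.20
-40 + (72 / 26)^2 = -5464 / 169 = -32.33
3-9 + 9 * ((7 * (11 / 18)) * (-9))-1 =-707 / 2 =-353.50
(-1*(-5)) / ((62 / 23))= 115 / 62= 1.85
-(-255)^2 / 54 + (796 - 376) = -4705 / 6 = -784.17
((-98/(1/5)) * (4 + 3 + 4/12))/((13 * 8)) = -2695/78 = -34.55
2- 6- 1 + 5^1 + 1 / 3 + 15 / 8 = 53 / 24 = 2.21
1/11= 0.09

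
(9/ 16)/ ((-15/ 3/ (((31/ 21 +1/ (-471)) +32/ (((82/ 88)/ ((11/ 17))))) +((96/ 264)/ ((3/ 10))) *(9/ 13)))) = -6046728741/ 2190768580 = -2.76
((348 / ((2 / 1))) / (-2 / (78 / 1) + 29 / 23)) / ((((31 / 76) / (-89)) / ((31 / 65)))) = -20302146 / 1385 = -14658.59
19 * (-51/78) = -323/26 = -12.42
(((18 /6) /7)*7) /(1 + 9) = 3 /10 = 0.30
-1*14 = -14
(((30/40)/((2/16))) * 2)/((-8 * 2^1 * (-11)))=3/44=0.07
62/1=62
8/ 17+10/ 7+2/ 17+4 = 716/ 119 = 6.02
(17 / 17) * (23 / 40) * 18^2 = 1863 / 10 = 186.30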